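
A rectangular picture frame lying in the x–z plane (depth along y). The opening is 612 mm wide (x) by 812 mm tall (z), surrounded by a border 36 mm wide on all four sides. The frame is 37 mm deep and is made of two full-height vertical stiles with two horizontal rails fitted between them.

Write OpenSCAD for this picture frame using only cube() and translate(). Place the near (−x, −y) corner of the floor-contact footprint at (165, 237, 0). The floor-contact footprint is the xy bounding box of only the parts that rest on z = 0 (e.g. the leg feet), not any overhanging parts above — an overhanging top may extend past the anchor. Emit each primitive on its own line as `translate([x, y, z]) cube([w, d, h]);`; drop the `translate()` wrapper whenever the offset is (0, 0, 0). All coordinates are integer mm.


translate([165, 237, 0]) cube([36, 37, 884]);
translate([813, 237, 0]) cube([36, 37, 884]);
translate([201, 237, 0]) cube([612, 37, 36]);
translate([201, 237, 848]) cube([612, 37, 36]);


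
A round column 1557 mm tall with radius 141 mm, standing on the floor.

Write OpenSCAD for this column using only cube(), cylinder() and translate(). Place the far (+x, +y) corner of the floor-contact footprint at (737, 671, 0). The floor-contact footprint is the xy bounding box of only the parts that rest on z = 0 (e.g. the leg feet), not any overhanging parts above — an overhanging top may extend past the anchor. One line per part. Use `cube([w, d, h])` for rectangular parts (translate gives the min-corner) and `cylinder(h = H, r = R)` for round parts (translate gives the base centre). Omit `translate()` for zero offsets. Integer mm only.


translate([596, 530, 0]) cylinder(h = 1557, r = 141);


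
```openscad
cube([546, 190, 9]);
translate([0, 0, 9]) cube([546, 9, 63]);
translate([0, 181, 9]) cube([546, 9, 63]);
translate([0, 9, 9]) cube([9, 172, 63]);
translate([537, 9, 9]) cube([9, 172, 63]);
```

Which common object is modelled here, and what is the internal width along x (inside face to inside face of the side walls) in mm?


An open box. The internal width is 528 mm.

A 546×190 base slab with four walls standing on it — an open box. The base is 546 mm wide and the walls are 9 mm thick, so the internal width is 546 − 2 × 9 = 528 mm.


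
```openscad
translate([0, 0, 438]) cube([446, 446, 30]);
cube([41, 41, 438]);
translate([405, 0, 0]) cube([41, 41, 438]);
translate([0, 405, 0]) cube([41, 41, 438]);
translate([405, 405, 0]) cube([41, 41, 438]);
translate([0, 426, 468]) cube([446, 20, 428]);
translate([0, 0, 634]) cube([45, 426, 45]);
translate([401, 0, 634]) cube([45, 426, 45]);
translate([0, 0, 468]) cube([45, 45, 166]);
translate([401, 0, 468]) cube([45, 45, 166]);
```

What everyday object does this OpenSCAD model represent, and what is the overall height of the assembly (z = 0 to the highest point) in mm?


A chair. The overall height is 896 mm.

A slab on four corner posts with a tall panel at the back — a chair. The seat slab sits at z = 438 with thickness 30, and the 428 mm backrest starts at the seat top, so the overall height is 438 + 30 + 428 = 896 mm.


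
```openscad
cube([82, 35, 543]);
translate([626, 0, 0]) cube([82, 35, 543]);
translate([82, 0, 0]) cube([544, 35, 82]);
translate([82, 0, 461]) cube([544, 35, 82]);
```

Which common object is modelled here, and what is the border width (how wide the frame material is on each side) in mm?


A picture frame. The border width is 82 mm.

Four thin pieces enclosing a rectangular opening — a picture frame. The two full-height stiles are 543 mm tall; the top rail sits at z = 461 and is 82 mm tall, so the border above the opening is 543 − 461 = 82 mm, matching the stile x-width.


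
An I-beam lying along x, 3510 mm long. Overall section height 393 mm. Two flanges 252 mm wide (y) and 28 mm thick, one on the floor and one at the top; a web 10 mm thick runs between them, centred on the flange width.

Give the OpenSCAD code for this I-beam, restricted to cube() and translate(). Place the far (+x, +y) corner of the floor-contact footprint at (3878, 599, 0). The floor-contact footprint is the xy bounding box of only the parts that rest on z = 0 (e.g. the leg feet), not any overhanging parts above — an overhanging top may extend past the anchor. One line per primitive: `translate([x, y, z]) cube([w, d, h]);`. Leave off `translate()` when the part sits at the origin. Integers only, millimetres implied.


translate([368, 347, 0]) cube([3510, 252, 28]);
translate([368, 468, 28]) cube([3510, 10, 337]);
translate([368, 347, 365]) cube([3510, 252, 28]);


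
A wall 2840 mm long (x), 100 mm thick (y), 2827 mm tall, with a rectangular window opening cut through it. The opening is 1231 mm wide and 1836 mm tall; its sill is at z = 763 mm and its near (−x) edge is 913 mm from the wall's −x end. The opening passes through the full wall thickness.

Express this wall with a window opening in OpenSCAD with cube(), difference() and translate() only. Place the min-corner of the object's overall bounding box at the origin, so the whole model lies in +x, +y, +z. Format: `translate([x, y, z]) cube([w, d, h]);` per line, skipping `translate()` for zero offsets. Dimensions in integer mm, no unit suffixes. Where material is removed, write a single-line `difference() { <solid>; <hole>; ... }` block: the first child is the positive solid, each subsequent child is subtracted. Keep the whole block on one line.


difference() { cube([2840, 100, 2827]); translate([913, 0, 763]) cube([1231, 100, 1836]); }


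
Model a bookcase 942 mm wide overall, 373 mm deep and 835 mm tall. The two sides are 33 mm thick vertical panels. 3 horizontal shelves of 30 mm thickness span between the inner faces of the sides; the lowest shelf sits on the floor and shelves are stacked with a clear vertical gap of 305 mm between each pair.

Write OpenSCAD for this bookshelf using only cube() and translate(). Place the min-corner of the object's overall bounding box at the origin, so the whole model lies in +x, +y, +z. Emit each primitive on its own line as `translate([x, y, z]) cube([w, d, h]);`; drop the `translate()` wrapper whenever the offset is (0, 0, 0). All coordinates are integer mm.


cube([33, 373, 835]);
translate([909, 0, 0]) cube([33, 373, 835]);
translate([33, 0, 0]) cube([876, 373, 30]);
translate([33, 0, 335]) cube([876, 373, 30]);
translate([33, 0, 670]) cube([876, 373, 30]);


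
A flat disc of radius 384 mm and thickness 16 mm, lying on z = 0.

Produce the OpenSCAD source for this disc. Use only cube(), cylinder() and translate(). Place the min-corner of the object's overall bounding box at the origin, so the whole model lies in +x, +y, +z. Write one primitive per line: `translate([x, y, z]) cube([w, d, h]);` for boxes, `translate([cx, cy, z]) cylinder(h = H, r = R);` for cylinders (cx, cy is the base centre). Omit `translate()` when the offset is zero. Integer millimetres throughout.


translate([384, 384, 0]) cylinder(h = 16, r = 384);


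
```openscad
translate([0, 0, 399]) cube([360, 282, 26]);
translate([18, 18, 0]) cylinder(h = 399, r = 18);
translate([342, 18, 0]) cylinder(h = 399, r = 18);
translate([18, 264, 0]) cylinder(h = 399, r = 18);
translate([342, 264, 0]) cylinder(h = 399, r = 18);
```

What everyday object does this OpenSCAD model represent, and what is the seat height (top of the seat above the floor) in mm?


A stool. The seat height is 425 mm.

A 360×282×26 slab at z = 399 on four corner cylinders — a stool. The seat top is 399 + 26 = 425 mm.


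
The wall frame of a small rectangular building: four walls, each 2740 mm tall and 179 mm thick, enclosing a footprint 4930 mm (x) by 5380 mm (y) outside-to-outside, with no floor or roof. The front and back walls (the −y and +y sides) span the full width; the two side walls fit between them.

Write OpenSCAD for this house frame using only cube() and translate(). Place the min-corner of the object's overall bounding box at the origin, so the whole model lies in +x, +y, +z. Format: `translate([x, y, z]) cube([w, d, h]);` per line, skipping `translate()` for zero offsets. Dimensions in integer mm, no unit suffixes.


cube([4930, 179, 2740]);
translate([0, 5201, 0]) cube([4930, 179, 2740]);
translate([0, 179, 0]) cube([179, 5022, 2740]);
translate([4751, 179, 0]) cube([179, 5022, 2740]);


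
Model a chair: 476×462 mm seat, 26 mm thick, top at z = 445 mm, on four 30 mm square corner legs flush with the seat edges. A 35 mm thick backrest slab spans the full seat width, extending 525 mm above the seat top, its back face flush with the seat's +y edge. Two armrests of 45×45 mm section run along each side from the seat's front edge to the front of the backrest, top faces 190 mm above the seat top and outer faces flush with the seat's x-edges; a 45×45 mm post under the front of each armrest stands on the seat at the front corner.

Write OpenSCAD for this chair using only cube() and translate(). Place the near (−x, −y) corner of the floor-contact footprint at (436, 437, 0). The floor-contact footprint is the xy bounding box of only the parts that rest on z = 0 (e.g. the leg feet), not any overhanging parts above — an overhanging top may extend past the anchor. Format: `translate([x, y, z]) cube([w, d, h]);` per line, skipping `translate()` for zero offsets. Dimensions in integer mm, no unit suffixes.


translate([436, 437, 419]) cube([476, 462, 26]);
translate([436, 437, 0]) cube([30, 30, 419]);
translate([882, 437, 0]) cube([30, 30, 419]);
translate([436, 869, 0]) cube([30, 30, 419]);
translate([882, 869, 0]) cube([30, 30, 419]);
translate([436, 864, 445]) cube([476, 35, 525]);
translate([436, 437, 590]) cube([45, 427, 45]);
translate([867, 437, 590]) cube([45, 427, 45]);
translate([436, 437, 445]) cube([45, 45, 145]);
translate([867, 437, 445]) cube([45, 45, 145]);


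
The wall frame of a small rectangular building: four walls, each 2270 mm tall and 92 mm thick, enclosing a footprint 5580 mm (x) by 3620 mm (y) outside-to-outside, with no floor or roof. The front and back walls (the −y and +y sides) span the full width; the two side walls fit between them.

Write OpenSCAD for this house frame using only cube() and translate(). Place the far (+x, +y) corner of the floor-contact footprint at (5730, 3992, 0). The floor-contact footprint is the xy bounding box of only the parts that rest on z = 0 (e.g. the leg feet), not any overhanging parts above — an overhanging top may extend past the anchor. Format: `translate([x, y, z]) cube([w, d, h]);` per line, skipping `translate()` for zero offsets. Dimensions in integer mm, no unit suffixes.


translate([150, 372, 0]) cube([5580, 92, 2270]);
translate([150, 3900, 0]) cube([5580, 92, 2270]);
translate([150, 464, 0]) cube([92, 3436, 2270]);
translate([5638, 464, 0]) cube([92, 3436, 2270]);


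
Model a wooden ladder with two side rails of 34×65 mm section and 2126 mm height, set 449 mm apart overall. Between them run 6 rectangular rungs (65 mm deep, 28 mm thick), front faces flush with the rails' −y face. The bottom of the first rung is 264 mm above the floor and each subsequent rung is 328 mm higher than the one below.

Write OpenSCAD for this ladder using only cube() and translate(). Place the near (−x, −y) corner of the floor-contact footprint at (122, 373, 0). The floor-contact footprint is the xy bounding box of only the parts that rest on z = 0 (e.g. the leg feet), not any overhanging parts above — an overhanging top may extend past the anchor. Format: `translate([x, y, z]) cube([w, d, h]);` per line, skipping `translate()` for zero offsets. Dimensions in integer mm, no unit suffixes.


translate([122, 373, 0]) cube([34, 65, 2126]);
translate([537, 373, 0]) cube([34, 65, 2126]);
translate([156, 373, 264]) cube([381, 65, 28]);
translate([156, 373, 592]) cube([381, 65, 28]);
translate([156, 373, 920]) cube([381, 65, 28]);
translate([156, 373, 1248]) cube([381, 65, 28]);
translate([156, 373, 1576]) cube([381, 65, 28]);
translate([156, 373, 1904]) cube([381, 65, 28]);


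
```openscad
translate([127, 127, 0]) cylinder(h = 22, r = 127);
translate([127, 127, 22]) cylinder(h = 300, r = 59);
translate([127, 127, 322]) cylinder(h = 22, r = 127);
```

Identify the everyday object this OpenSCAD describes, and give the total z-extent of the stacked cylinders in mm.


A spool. The overall height is 344 mm.

Three coaxial cylinders, large–small–large — a spool. Two 22 mm flanges and a 300 mm core give 22 + 300 + 22 = 344 mm.


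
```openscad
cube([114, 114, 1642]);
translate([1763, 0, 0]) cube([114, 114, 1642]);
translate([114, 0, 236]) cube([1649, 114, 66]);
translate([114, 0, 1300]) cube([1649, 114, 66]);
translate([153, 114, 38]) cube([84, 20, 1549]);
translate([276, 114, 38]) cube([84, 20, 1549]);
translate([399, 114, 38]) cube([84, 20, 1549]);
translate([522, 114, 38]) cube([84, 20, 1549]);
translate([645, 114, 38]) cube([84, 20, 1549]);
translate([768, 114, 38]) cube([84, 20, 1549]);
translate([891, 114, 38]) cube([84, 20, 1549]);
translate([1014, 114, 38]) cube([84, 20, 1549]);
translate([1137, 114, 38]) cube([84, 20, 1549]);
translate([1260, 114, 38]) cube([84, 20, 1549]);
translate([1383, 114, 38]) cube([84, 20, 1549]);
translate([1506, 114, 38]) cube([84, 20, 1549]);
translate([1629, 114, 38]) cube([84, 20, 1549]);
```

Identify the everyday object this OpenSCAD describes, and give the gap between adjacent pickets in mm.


A fence section. The picket gap is 39 mm.

Two posts, two rails, 13 pickets — a fence section. Span 1649 mm holds 13 pickets of 84 mm with 14 equal gaps: ⌊(1649 − 13·84) / 14⌋ = 39 mm.


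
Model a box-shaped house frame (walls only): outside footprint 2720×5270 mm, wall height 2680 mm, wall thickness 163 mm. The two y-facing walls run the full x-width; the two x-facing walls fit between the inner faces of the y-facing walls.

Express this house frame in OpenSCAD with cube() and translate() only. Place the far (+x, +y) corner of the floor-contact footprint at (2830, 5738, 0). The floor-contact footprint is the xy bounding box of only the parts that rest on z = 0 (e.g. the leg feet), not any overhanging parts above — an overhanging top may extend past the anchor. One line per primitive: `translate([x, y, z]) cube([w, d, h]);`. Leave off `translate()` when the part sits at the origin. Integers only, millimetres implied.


translate([110, 468, 0]) cube([2720, 163, 2680]);
translate([110, 5575, 0]) cube([2720, 163, 2680]);
translate([110, 631, 0]) cube([163, 4944, 2680]);
translate([2667, 631, 0]) cube([163, 4944, 2680]);


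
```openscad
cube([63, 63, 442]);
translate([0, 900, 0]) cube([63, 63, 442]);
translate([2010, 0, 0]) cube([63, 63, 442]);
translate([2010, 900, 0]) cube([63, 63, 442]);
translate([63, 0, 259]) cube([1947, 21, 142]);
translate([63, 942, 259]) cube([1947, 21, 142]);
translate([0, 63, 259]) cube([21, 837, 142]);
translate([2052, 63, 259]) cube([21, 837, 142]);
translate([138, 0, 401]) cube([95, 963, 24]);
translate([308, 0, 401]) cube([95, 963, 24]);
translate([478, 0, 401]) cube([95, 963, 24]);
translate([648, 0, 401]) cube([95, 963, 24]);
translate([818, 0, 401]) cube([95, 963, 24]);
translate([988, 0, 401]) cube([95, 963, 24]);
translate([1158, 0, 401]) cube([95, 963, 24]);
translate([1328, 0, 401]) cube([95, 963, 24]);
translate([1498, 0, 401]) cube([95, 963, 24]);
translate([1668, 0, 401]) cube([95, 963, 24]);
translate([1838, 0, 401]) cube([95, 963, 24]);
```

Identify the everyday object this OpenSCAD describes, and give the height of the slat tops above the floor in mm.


A bed frame. The slat-top height is 425 mm.

Four posts, four rails, and a row of slats — a bed frame. Slats sit on the rails at z = 259 + 142 = 401; with slat thickness 24, the top is 425 mm.


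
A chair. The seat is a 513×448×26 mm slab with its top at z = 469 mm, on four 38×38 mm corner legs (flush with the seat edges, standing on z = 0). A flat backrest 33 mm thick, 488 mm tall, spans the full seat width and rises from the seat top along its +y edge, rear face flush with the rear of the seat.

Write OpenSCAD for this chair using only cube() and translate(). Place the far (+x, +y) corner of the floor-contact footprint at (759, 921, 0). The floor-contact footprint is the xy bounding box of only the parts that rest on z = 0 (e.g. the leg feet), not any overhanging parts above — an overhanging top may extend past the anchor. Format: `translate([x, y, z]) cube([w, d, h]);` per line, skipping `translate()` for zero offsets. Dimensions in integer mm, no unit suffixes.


// leg_h = 469 - 26 = 443
translate([246, 473, 443]) cube([513, 448, 26]);
translate([246, 473, 0]) cube([38, 38, 443]);
translate([721, 473, 0]) cube([38, 38, 443]);
translate([246, 883, 0]) cube([38, 38, 443]);
translate([721, 883, 0]) cube([38, 38, 443]);
translate([246, 888, 469]) cube([513, 33, 488]);


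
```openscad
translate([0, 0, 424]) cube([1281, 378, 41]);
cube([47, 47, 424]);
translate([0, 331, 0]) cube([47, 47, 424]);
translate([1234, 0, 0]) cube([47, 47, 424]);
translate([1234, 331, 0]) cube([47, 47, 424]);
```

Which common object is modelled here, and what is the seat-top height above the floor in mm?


A bench. The seat-top height is 465 mm.

A long slab on four corner posts — a bench. The slab sits at z = 424 with thickness 41, so the top is 424 + 41 = 465 mm.


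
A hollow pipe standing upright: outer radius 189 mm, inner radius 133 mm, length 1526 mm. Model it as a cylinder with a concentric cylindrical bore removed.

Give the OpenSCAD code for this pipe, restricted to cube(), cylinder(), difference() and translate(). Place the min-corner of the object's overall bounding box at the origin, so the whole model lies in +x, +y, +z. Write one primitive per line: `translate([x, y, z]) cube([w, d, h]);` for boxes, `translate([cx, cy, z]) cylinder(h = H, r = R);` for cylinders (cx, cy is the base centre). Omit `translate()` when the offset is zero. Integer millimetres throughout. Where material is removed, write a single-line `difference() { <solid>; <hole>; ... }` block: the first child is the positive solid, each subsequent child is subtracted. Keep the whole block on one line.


difference() { translate([189, 189, 0]) cylinder(h = 1526, r = 189); translate([189, 189, 0]) cylinder(h = 1526, r = 133); }


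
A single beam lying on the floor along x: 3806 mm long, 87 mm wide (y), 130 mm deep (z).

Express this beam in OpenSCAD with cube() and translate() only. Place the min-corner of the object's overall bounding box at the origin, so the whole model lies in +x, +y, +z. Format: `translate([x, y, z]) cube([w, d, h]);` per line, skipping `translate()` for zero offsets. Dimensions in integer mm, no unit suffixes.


cube([3806, 87, 130]);


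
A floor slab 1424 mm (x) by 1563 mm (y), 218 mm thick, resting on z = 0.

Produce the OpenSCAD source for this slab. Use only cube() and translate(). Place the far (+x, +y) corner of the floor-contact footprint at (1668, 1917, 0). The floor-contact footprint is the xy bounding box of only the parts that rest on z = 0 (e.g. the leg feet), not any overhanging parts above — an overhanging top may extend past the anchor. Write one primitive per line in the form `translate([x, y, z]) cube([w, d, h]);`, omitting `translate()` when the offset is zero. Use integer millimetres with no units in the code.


translate([244, 354, 0]) cube([1424, 1563, 218]);


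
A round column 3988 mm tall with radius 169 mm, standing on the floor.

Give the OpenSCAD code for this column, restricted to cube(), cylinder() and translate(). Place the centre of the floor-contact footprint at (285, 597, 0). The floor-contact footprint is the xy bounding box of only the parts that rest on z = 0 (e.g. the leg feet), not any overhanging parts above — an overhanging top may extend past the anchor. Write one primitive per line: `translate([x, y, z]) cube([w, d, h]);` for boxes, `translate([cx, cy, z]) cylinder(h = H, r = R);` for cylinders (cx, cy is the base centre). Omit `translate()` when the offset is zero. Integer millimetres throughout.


translate([285, 597, 0]) cylinder(h = 3988, r = 169);


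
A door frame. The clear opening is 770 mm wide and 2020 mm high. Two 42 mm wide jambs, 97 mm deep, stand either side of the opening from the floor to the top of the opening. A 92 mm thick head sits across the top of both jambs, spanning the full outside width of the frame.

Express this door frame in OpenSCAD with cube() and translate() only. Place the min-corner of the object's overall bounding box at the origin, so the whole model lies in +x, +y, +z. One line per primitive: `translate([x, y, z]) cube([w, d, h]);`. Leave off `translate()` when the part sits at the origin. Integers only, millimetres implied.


cube([42, 97, 2020]);
translate([812, 0, 0]) cube([42, 97, 2020]);
translate([0, 0, 2020]) cube([854, 97, 92]);


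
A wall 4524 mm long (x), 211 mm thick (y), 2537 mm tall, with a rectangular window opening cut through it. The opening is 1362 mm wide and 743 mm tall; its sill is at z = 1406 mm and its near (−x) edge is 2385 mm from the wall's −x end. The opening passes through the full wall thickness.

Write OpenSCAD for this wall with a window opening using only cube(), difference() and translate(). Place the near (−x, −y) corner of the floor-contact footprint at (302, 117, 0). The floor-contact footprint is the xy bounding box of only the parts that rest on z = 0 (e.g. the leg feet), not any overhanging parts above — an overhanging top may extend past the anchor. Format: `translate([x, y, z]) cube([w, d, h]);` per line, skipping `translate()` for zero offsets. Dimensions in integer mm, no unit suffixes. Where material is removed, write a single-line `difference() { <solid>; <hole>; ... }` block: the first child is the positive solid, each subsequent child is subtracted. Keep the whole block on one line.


difference() { translate([302, 117, 0]) cube([4524, 211, 2537]); translate([2687, 117, 1406]) cube([1362, 211, 743]); }


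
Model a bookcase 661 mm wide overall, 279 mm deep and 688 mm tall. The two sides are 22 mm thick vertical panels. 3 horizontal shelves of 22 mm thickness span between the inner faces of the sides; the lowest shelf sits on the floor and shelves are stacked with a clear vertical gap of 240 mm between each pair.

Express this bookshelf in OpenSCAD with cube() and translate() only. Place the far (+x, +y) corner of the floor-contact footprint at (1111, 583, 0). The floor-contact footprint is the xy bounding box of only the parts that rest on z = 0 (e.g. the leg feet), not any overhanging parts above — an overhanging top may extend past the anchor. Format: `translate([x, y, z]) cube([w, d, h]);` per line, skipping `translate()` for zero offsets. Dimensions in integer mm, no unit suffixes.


translate([450, 304, 0]) cube([22, 279, 688]);
translate([1089, 304, 0]) cube([22, 279, 688]);
translate([472, 304, 0]) cube([617, 279, 22]);
translate([472, 304, 262]) cube([617, 279, 22]);
translate([472, 304, 524]) cube([617, 279, 22]);


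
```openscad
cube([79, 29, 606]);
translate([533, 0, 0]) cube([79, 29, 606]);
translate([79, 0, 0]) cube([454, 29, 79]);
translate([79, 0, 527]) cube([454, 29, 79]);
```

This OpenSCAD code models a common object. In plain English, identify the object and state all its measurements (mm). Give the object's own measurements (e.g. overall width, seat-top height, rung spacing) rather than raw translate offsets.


A rectangular picture frame lying in the x–z plane (depth along y). The opening is 454 mm wide (x) by 448 mm tall (z), surrounded by a border 79 mm wide on all four sides. The frame is 29 mm deep and is made of two full-height vertical stiles with two horizontal rails fitted between them.


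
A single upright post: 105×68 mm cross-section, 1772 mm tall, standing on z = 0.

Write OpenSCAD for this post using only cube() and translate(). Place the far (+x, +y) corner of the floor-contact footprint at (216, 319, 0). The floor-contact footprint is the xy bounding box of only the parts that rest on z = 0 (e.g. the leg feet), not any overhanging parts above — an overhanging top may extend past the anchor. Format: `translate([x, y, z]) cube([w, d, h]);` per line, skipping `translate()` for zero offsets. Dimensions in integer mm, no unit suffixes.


translate([111, 251, 0]) cube([105, 68, 1772]);


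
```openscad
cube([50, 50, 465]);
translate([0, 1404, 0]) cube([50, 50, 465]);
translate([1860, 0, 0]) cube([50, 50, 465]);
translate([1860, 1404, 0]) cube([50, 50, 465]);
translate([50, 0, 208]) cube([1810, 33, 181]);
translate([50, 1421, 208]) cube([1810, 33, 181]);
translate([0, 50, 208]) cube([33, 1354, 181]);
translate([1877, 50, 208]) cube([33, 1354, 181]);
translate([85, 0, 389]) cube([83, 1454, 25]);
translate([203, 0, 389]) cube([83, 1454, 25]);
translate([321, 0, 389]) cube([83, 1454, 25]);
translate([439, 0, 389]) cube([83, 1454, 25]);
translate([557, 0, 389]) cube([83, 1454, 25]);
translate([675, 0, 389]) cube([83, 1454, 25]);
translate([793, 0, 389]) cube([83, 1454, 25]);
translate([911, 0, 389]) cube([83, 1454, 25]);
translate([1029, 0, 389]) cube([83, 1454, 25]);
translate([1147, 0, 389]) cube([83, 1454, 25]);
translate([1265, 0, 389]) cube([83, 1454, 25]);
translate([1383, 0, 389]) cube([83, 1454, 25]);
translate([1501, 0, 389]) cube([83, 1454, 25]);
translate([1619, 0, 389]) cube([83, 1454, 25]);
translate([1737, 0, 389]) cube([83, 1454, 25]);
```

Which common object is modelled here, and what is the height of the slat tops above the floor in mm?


A bed frame. The slat-top height is 414 mm.

Four posts, four rails, and a row of slats — a bed frame. Slats sit on the rails at z = 208 + 181 = 389; with slat thickness 25, the top is 414 mm.


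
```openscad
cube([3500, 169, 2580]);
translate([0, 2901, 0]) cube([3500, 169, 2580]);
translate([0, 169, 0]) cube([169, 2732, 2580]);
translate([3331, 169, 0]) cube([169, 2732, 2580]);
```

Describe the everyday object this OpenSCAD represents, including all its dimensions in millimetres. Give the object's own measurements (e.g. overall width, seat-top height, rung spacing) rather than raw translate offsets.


The wall frame of a small rectangular building: four walls, each 2580 mm tall and 169 mm thick, enclosing a footprint 3500 mm (x) by 3070 mm (y) outside-to-outside, with no floor or roof. The front and back walls (the −y and +y sides) span the full width; the two side walls fit between them.


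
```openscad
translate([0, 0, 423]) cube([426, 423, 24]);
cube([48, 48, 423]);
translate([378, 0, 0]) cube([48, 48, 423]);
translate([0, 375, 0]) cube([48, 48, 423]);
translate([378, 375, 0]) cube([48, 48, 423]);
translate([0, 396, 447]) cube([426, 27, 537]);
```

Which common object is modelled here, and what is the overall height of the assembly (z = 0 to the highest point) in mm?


A chair. The overall height is 984 mm.

A slab on four corner posts with a tall panel at the back — a chair. The seat slab sits at z = 423 with thickness 24, and the 537 mm backrest starts at the seat top, so the overall height is 423 + 24 + 537 = 984 mm.


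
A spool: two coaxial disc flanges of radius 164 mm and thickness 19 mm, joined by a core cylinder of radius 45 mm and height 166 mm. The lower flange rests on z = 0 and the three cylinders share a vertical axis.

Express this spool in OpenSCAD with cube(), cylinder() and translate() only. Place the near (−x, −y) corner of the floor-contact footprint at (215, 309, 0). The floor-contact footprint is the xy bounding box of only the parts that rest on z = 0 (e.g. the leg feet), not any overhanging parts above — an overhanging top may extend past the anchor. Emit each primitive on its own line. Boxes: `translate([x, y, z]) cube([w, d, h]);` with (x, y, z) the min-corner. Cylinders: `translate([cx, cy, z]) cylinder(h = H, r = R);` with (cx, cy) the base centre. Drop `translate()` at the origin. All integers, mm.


translate([379, 473, 0]) cylinder(h = 19, r = 164);
translate([379, 473, 19]) cylinder(h = 166, r = 45);
translate([379, 473, 185]) cylinder(h = 19, r = 164);


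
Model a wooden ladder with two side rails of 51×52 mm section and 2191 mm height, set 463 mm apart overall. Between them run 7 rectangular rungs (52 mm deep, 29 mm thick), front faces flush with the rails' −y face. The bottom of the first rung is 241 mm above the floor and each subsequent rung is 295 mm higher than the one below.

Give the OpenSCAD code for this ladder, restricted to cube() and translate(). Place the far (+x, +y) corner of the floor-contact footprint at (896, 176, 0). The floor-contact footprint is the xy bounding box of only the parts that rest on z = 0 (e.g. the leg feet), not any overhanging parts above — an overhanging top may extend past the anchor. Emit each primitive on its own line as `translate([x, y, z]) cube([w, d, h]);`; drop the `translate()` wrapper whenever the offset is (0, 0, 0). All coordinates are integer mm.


// rung span = 463 - 2*51 = 361
// rung[k] z = 241 + k*295
translate([433, 124, 0]) cube([51, 52, 2191]);
translate([845, 124, 0]) cube([51, 52, 2191]);
translate([484, 124, 241]) cube([361, 52, 29]);
translate([484, 124, 536]) cube([361, 52, 29]);
translate([484, 124, 831]) cube([361, 52, 29]);
translate([484, 124, 1126]) cube([361, 52, 29]);
translate([484, 124, 1421]) cube([361, 52, 29]);
translate([484, 124, 1716]) cube([361, 52, 29]);
translate([484, 124, 2011]) cube([361, 52, 29]);


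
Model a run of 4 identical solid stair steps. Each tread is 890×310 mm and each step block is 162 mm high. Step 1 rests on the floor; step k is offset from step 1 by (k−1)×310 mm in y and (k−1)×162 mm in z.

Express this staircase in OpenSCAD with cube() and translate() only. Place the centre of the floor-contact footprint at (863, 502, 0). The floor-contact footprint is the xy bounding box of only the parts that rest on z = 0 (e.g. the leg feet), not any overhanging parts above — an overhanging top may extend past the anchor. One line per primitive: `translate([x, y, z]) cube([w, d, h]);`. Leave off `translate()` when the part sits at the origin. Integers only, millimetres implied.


translate([418, 347, 0]) cube([890, 310, 162]);
translate([418, 657, 162]) cube([890, 310, 162]);
translate([418, 967, 324]) cube([890, 310, 162]);
translate([418, 1277, 486]) cube([890, 310, 162]);


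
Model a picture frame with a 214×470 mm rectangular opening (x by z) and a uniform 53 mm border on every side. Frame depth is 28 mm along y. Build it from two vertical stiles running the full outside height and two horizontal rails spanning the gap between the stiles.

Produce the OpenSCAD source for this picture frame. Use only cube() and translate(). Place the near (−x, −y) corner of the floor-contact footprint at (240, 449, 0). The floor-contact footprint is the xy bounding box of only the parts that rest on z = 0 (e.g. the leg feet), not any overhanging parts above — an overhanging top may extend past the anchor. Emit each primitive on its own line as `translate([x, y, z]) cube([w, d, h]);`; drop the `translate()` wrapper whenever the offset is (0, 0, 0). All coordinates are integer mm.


translate([240, 449, 0]) cube([53, 28, 576]);
translate([507, 449, 0]) cube([53, 28, 576]);
translate([293, 449, 0]) cube([214, 28, 53]);
translate([293, 449, 523]) cube([214, 28, 53]);


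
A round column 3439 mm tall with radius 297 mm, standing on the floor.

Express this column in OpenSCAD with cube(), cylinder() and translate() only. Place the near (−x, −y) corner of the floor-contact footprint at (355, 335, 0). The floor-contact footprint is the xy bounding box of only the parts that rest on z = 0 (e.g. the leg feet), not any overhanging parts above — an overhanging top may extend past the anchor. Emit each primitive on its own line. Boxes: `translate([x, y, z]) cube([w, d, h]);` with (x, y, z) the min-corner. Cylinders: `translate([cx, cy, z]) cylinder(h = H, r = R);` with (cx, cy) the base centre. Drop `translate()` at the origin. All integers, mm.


translate([652, 632, 0]) cylinder(h = 3439, r = 297);


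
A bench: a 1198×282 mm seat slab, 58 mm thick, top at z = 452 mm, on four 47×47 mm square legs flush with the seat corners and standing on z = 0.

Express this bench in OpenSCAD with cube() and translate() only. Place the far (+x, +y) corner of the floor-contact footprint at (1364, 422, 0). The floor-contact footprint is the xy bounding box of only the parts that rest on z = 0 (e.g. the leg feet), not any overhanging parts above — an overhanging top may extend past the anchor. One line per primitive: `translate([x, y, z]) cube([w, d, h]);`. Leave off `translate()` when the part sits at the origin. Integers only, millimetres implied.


translate([166, 140, 394]) cube([1198, 282, 58]);
translate([166, 140, 0]) cube([47, 47, 394]);
translate([166, 375, 0]) cube([47, 47, 394]);
translate([1317, 140, 0]) cube([47, 47, 394]);
translate([1317, 375, 0]) cube([47, 47, 394]);


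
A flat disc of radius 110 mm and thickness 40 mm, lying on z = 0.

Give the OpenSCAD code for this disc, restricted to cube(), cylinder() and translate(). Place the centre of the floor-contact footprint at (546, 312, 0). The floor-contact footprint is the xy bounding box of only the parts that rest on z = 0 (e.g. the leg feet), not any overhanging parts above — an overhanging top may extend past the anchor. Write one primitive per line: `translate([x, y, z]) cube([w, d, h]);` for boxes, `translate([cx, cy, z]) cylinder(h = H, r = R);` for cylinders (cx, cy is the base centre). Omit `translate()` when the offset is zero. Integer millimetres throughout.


translate([546, 312, 0]) cylinder(h = 40, r = 110);


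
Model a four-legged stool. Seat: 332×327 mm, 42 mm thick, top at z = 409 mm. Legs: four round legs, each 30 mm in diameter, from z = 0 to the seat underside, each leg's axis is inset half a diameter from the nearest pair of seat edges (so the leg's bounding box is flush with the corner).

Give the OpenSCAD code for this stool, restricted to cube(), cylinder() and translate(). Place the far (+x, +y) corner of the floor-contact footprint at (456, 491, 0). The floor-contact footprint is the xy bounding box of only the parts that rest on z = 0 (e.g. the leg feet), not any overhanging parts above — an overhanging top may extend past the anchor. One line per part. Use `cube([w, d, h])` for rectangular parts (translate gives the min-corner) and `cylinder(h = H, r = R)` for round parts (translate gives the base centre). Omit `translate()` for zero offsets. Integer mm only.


translate([124, 164, 367]) cube([332, 327, 42]);
translate([139, 179, 0]) cylinder(h = 367, r = 15);
translate([441, 179, 0]) cylinder(h = 367, r = 15);
translate([139, 476, 0]) cylinder(h = 367, r = 15);
translate([441, 476, 0]) cylinder(h = 367, r = 15);


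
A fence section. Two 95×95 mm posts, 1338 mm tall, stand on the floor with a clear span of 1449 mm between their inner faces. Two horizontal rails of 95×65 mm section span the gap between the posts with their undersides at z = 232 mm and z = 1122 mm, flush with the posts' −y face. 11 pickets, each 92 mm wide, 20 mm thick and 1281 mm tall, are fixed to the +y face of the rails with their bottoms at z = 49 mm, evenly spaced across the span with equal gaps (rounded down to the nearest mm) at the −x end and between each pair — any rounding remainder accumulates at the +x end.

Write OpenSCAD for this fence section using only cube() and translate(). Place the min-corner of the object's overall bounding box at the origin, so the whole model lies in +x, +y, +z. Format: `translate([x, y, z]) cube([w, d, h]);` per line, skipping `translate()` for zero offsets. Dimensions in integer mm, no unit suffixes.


cube([95, 95, 1338]);
translate([1544, 0, 0]) cube([95, 95, 1338]);
translate([95, 0, 232]) cube([1449, 95, 65]);
translate([95, 0, 1122]) cube([1449, 95, 65]);
translate([131, 95, 49]) cube([92, 20, 1281]);
translate([259, 95, 49]) cube([92, 20, 1281]);
translate([387, 95, 49]) cube([92, 20, 1281]);
translate([515, 95, 49]) cube([92, 20, 1281]);
translate([643, 95, 49]) cube([92, 20, 1281]);
translate([771, 95, 49]) cube([92, 20, 1281]);
translate([899, 95, 49]) cube([92, 20, 1281]);
translate([1027, 95, 49]) cube([92, 20, 1281]);
translate([1155, 95, 49]) cube([92, 20, 1281]);
translate([1283, 95, 49]) cube([92, 20, 1281]);
translate([1411, 95, 49]) cube([92, 20, 1281]);


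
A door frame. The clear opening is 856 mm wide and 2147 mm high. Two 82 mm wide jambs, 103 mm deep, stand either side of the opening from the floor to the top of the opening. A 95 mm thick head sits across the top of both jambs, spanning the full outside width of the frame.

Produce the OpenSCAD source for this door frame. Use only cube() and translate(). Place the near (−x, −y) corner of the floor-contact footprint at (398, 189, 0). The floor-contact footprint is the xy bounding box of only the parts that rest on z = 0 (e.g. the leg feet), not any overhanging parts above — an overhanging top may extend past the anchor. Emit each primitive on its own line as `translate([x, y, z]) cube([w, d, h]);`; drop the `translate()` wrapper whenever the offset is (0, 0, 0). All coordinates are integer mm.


translate([398, 189, 0]) cube([82, 103, 2147]);
translate([1336, 189, 0]) cube([82, 103, 2147]);
translate([398, 189, 2147]) cube([1020, 103, 95]);


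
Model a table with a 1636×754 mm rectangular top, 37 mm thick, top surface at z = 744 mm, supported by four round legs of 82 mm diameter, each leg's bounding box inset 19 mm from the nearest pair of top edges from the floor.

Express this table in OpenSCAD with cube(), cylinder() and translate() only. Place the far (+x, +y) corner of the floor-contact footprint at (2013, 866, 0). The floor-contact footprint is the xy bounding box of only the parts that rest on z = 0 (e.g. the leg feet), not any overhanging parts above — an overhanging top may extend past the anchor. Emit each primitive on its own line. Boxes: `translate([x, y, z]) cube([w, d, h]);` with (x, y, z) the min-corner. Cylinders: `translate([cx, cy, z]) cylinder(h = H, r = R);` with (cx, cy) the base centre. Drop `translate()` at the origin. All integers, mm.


translate([396, 131, 707]) cube([1636, 754, 37]);
translate([456, 191, 0]) cylinder(h = 707, r = 41);
translate([1972, 191, 0]) cylinder(h = 707, r = 41);
translate([456, 825, 0]) cylinder(h = 707, r = 41);
translate([1972, 825, 0]) cylinder(h = 707, r = 41);


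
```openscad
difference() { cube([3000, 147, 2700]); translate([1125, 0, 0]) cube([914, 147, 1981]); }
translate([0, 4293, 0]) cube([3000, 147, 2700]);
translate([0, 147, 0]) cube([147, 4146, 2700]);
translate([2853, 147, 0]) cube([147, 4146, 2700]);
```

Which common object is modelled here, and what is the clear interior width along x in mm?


A single room. The interior width is 2706 mm.

Four walls enclosing a rectangle with a door in the front wall — a room. Outside width 3000 minus two 147 mm walls gives 2706 mm.


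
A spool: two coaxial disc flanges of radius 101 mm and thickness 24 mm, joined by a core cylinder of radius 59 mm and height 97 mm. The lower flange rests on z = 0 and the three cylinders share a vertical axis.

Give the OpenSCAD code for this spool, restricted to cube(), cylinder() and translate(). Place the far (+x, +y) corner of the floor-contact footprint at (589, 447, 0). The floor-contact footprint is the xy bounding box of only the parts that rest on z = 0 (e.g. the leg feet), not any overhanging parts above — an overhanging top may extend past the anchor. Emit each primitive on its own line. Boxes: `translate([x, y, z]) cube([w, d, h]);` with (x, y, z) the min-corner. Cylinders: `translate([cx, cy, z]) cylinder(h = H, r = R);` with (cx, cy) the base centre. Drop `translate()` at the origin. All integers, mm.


translate([488, 346, 0]) cylinder(h = 24, r = 101);
translate([488, 346, 24]) cylinder(h = 97, r = 59);
translate([488, 346, 121]) cylinder(h = 24, r = 101);


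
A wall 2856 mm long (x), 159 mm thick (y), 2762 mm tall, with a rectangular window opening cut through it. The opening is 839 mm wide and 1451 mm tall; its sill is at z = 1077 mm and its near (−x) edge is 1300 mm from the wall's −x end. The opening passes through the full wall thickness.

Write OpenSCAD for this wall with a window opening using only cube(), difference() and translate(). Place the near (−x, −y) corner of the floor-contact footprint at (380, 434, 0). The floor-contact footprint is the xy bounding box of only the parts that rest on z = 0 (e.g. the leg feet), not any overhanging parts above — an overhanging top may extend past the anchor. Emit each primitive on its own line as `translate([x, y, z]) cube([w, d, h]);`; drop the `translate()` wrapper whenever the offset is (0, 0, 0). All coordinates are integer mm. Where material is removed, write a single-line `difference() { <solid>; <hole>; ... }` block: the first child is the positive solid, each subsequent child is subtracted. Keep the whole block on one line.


difference() { translate([380, 434, 0]) cube([2856, 159, 2762]); translate([1680, 434, 1077]) cube([839, 159, 1451]); }
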